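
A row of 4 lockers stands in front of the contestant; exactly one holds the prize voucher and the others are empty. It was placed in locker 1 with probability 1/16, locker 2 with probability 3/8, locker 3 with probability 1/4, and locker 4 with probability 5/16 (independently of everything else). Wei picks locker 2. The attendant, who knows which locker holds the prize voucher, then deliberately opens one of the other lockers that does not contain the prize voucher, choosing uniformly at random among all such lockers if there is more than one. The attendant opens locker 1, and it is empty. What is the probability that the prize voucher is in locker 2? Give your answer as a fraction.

4/13

Condition on the true location of the prize voucher.
If it is in locker 1 (prior 1/16): the attendant opened locker 1, so this case is ruled out; weight (1/16)·0 = 0.
If it is in locker 2 (prior 3/8): the attendant has 3 equally likely choices, so probability 1/3; weight (3/8)·(1/3) = 1/8.
If it is in locker 3 (prior 1/4): the attendant has 2 equally likely choices, so probability 1/2; weight (1/4)·(1/2) = 1/8.
If it is in locker 4 (prior 5/16): the attendant has 2 equally likely choices, so probability 1/2; weight (5/16)·(1/2) = 5/32.
The weights sum to 13/32.
So P(the prize voucher in locker 2 | the attendant opened locker 1) = (1/8) / (13/32) = 4/13.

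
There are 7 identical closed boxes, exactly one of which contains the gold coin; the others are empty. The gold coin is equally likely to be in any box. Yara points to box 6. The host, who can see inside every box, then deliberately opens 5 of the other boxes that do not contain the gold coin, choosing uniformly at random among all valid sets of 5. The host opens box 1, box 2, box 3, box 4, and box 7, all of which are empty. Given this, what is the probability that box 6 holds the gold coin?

1/7

Condition on the true location of the gold coin.
If it is in any of boxes 1, 2, 3, 4, and 7 (prior 1/7 each): that box was opened and seen not to hold the prize — ruled out; weight (1/7)·0 = 0 each.
If it is in box 5 (prior 1/7): the host has no choice, probability 1; weight (1/7)·1 = 1/7.
If it is in box 6 (prior 1/7): the host has 6 equally likely choices, so probability 1/6; weight (1/7)·(1/6) = 1/42.
The weights sum to 1/6.
So P(the gold coin in box 6 | the host opened box 1, box 2, box 3, box 4, and box 7) = (1/42) / (1/6) = 1/7.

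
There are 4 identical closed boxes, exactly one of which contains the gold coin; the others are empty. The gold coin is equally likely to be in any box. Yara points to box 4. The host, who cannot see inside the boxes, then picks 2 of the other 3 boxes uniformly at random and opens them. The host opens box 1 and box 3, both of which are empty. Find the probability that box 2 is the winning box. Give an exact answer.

Consider each possible location of the gold coin in turn.
If it is in either of boxes 1 and 3 (prior 1/4 each): that box was opened and seen not to hold the prize — ruled out; weight (1/4)·0 = 0 each.
If it is in either of boxes 2 and 4 (prior 1/4 each): the host picks exactly this set with probability 1/3 regardless, and none is the prize; weight (1/4)·(1/3) = 1/12 each.
The weights sum to 1/6.
So P(the gold coin in box 2 | the host opened box 1 and box 3) = (1/12) / (1/6) = 1/2.

1/2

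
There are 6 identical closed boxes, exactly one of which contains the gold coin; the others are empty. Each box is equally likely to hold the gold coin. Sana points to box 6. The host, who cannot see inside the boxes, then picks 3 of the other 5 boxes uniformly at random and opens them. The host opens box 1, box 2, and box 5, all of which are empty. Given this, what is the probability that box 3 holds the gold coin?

1/3

Apply Bayes' rule, conditioning on where the gold coin actually is.
If it is in any of boxes 1, 2, and 5 (prior 1/6 each): that box was opened and seen not to hold the prize — ruled out; weight (1/6)·0 = 0 each.
If it is in any of boxes 3, 4, and 6 (prior 1/6 each): the host picks exactly this set with probability 1/10 regardless, and none is the prize; weight (1/6)·(1/10) = 1/60 each.
The weights sum to 1/20.
So P(the gold coin in box 3 | the host opened box 1, box 2, and box 5) = (1/60) / (1/20) = 1/3.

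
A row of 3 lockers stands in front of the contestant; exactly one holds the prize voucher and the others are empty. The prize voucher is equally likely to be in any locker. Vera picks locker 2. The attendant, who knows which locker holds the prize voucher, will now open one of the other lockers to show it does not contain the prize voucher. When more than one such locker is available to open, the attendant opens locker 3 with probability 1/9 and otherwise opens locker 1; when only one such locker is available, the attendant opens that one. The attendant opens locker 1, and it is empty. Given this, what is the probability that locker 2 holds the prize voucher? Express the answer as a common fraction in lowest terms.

Consider each possible location of the prize voucher in turn.
If it is in locker 1 (prior 1/3): the attendant opened locker 1, so this case is ruled out; weight (1/3)·0 = 0.
If it is in locker 2 (prior 1/3): locker 3 is available but not opened, probability 8/9; weight (1/3)·(8/9) = 8/27.
If it is in locker 3 (prior 1/3): only locker 1 is available, probability 1; weight (1/3)·1 = 1/3.
The weights sum to 17/27.
So P(the prize voucher in locker 2 | the attendant opened locker 1) = (8/27) / (17/27) = 8/17.

8/17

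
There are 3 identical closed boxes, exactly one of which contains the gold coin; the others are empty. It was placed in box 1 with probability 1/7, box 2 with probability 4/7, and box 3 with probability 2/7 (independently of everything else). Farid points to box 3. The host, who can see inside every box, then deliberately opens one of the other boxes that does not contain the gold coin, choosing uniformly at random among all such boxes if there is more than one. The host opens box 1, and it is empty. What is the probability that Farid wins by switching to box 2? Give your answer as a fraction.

4/5

Condition on the true location of the gold coin.
If it is in box 1 (prior 1/7): the host opened box 1, so this case is ruled out; weight (1/7)·0 = 0.
If it is in box 2 (prior 4/7): the host has no choice, probability 1; weight (4/7)·1 = 4/7.
If it is in box 3 (prior 2/7): the host has 2 equally likely choices, so probability 1/2; weight (2/7)·(1/2) = 1/7.
The weights sum to 5/7.
So P(the gold coin in box 2 | the host opened box 1) = (4/7) / (5/7) = 4/5.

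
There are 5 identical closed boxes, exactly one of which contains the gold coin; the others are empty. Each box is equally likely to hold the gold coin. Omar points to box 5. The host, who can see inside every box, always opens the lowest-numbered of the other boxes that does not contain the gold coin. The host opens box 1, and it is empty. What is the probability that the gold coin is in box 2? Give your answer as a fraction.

Condition on the true location of the gold coin.
If it is in box 1 (prior 1/5): the host opened box 1, so this case is ruled out; weight (1/5)·0 = 0.
If it is in any of boxes 2, 3, 4, and 5 (prior 1/5 each): box 1 is the lowest-numbered option available, probability 1; weight (1/5)·1 = 1/5 each.
The weights sum to 4/5.
So P(the gold coin in box 2 | the host opened box 1) = (1/5) / (4/5) = 1/4.

1/4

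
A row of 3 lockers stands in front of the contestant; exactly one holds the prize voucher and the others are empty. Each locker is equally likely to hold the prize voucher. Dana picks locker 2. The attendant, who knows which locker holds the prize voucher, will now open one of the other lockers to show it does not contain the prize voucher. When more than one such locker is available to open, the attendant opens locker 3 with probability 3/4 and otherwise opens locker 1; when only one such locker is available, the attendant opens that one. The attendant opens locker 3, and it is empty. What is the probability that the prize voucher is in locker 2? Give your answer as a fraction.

3/7

Condition on the true location of the prize voucher.
If it is in locker 1 (prior 1/3): only locker 3 is available, probability 1; weight (1/3)·1 = 1/3.
If it is in locker 2 (prior 1/3): locker 3 is available, opened with probability 3/4; weight (1/3)·(3/4) = 1/4.
If it is in locker 3 (prior 1/3): the attendant opened locker 3, so this case is ruled out; weight (1/3)·0 = 0.
The weights sum to 7/12.
So P(the prize voucher in locker 2 | the attendant opened locker 3) = (1/4) / (7/12) = 3/7.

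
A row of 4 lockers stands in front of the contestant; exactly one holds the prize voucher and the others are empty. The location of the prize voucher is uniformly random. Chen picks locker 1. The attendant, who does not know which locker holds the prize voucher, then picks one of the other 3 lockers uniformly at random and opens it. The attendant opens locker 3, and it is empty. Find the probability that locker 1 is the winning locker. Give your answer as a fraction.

Condition on the true location of the prize voucher.
If it is in any of lockers 1, 2, and 4 (prior 1/4 each): the attendant picks locker 3 with probability 1/3 regardless, and it is not the prize; weight (1/4)·(1/3) = 1/12 each.
If it is in locker 3 (prior 1/4): the attendant opened locker 3, so this case is ruled out; weight (1/4)·0 = 0.
The weights sum to 1/4.
So P(the prize voucher in locker 1 | the attendant opened locker 3) = (1/12) / (1/4) = 1/3.

1/3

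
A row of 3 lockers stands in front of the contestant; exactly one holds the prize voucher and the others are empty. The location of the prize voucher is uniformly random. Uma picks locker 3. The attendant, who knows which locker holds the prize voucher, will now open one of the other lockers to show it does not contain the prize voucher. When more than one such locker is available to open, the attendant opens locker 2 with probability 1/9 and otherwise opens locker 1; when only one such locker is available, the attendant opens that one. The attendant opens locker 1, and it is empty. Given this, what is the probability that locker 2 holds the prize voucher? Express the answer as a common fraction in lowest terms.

Condition on the true location of the prize voucher.
If it is in locker 1 (prior 1/3): the attendant opened locker 1, so this case is ruled out; weight (1/3)·0 = 0.
If it is in locker 2 (prior 1/3): only locker 1 is available, probability 1; weight (1/3)·1 = 1/3.
If it is in locker 3 (prior 1/3): locker 2 is available but not opened, probability 8/9; weight (1/3)·(8/9) = 8/27.
The weights sum to 17/27.
So P(the prize voucher in locker 2 | the attendant opened locker 1) = (1/3) / (17/27) = 9/17.

9/17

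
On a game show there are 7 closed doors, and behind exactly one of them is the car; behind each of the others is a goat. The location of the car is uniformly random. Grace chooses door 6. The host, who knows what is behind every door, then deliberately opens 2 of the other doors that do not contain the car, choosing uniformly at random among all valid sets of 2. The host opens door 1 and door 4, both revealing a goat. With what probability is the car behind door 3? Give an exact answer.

Consider each possible location of the car in turn.
If it is behind either of doors 1 and 4 (prior 1/7 each): that door was opened and seen not to hold the prize — ruled out; weight (1/7)·0 = 0 each.
If it is behind any of doors 2, 3, 5, and 7 (prior 1/7 each): the host has 10 equally likely choices, so probability 1/10; weight (1/7)·(1/10) = 1/70 each.
If it is behind door 6 (prior 1/7): the host has 15 equally likely choices, so probability 1/15; weight (1/7)·(1/15) = 1/105.
The weights sum to 1/15.
So P(the car behind door 3 | the host opened door 1 and door 4) = (1/70) / (1/15) = 3/14.

3/14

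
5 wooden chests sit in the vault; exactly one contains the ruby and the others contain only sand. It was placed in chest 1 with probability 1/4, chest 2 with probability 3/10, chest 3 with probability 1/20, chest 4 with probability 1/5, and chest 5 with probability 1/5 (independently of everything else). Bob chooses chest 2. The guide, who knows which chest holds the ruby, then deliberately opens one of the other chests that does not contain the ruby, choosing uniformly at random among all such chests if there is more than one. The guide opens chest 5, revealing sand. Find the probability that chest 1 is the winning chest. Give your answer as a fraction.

10/29

Condition on the true location of the ruby.
If it is in chest 1 (prior 1/4): the guide has 3 equally likely choices, so probability 1/3; weight (1/4)·(1/3) = 1/12.
If it is in chest 2 (prior 3/10): the guide has 4 equally likely choices, so probability 1/4; weight (3/10)·(1/4) = 3/40.
If it is in chest 3 (prior 1/20): the guide has 3 equally likely choices, so probability 1/3; weight (1/20)·(1/3) = 1/60.
If it is in chest 4 (prior 1/5): the guide has 3 equally likely choices, so probability 1/3; weight (1/5)·(1/3) = 1/15.
If it is in chest 5 (prior 1/5): the guide opened chest 5, so this case is ruled out; weight (1/5)·0 = 0.
The weights sum to 29/120.
So P(the ruby in chest 1 | the guide opened chest 5) = (1/12) / (29/120) = 10/29.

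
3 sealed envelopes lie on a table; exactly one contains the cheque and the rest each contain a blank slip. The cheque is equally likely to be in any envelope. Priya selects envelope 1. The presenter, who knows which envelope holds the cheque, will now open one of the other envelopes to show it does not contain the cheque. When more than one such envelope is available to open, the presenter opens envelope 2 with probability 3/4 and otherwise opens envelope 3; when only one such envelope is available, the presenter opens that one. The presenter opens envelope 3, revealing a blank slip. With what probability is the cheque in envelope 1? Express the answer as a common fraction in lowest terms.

1/5

Apply Bayes' rule, conditioning on where the cheque actually is.
If it is in envelope 1 (prior 1/3): envelope 2 is available but not opened, probability 1/4; weight (1/3)·(1/4) = 1/12.
If it is in envelope 2 (prior 1/3): only envelope 3 is available, probability 1; weight (1/3)·1 = 1/3.
If it is in envelope 3 (prior 1/3): the presenter opened envelope 3, so this case is ruled out; weight (1/3)·0 = 0.
The weights sum to 5/12.
So P(the cheque in envelope 1 | the presenter opened envelope 3) = (1/12) / (5/12) = 1/5.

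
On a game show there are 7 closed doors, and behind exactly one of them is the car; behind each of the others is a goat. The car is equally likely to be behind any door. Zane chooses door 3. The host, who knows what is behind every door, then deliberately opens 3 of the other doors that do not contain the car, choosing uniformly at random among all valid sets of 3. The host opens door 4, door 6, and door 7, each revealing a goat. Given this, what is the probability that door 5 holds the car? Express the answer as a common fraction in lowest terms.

2/7

Apply Bayes' rule, conditioning on where the car actually is.
If it is behind any of doors 1, 2, and 5 (prior 1/7 each): the host has 10 equally likely choices, so probability 1/10; weight (1/7)·(1/10) = 1/70 each.
If it is behind door 3 (prior 1/7): the host has 20 equally likely choices, so probability 1/20; weight (1/7)·(1/20) = 1/140.
If it is behind any of doors 4, 6, and 7 (prior 1/7 each): that door was opened and seen not to hold the prize — ruled out; weight (1/7)·0 = 0 each.
The weights sum to 1/20.
So P(the car behind door 5 | the host opened door 4, door 6, and door 7) = (1/70) / (1/20) = 2/7.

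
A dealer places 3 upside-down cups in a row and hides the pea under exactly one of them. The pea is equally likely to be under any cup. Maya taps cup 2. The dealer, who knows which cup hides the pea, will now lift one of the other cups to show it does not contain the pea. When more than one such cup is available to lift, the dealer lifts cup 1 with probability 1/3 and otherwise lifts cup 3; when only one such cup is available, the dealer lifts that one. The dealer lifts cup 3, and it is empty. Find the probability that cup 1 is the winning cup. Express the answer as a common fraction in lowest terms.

Condition on the true location of the pea.
If it is under cup 1 (prior 1/3): only cup 3 is available, probability 1; weight (1/3)·1 = 1/3.
If it is under cup 2 (prior 1/3): cup 1 is available but not opened, probability 2/3; weight (1/3)·(2/3) = 2/9.
If it is under cup 3 (prior 1/3): the dealer opened cup 3, so this case is ruled out; weight (1/3)·0 = 0.
The weights sum to 5/9.
So P(the pea under cup 1 | the dealer opened cup 3) = (1/3) / (5/9) = 3/5.

3/5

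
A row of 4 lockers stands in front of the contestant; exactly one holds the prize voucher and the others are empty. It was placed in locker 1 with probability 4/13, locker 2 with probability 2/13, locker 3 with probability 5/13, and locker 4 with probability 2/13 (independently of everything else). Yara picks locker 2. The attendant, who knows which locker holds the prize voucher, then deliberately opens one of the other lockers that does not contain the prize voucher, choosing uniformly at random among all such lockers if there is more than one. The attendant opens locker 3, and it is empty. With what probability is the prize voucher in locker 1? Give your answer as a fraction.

Consider each possible location of the prize voucher in turn.
If it is in locker 1 (prior 4/13): the attendant has 2 equally likely choices, so probability 1/2; weight (4/13)·(1/2) = 2/13.
If it is in locker 2 (prior 2/13): the attendant has 3 equally likely choices, so probability 1/3; weight (2/13)·(1/3) = 2/39.
If it is in locker 3 (prior 5/13): the attendant opened locker 3, so this case is ruled out; weight (5/13)·0 = 0.
If it is in locker 4 (prior 2/13): the attendant has 2 equally likely choices, so probability 1/2; weight (2/13)·(1/2) = 1/13.
The weights sum to 11/39.
So P(the prize voucher in locker 1 | the attendant opened locker 3) = (2/13) / (11/39) = 6/11.

6/11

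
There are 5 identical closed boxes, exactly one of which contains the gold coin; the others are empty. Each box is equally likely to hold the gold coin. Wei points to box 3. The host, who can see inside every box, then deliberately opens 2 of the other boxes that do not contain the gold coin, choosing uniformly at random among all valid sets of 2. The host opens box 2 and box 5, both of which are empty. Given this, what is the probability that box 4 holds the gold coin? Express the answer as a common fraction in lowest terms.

2/5

Consider each possible location of the gold coin in turn.
If it is in either of boxes 1 and 4 (prior 1/5 each): the host has 3 equally likely choices, so probability 1/3; weight (1/5)·(1/3) = 1/15 each.
If it is in either of boxes 2 and 5 (prior 1/5 each): that box was opened and seen not to hold the prize — ruled out; weight (1/5)·0 = 0 each.
If it is in box 3 (prior 1/5): the host has 6 equally likely choices, so probability 1/6; weight (1/5)·(1/6) = 1/30.
The weights sum to 1/6.
So P(the gold coin in box 4 | the host opened box 2 and box 5) = (1/15) / (1/6) = 2/5.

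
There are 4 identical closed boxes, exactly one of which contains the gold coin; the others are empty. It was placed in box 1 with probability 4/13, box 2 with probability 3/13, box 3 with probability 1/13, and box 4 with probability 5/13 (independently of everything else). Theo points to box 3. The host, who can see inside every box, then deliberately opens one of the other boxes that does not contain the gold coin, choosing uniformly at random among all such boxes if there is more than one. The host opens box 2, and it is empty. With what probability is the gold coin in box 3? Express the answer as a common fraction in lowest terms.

2/29

Consider each possible location of the gold coin in turn.
If it is in box 1 (prior 4/13): the host has 2 equally likely choices, so probability 1/2; weight (4/13)·(1/2) = 2/13.
If it is in box 2 (prior 3/13): the host opened box 2, so this case is ruled out; weight (3/13)·0 = 0.
If it is in box 3 (prior 1/13): the host has 3 equally likely choices, so probability 1/3; weight (1/13)·(1/3) = 1/39.
If it is in box 4 (prior 5/13): the host has 2 equally likely choices, so probability 1/2; weight (5/13)·(1/2) = 5/26.
The weights sum to 29/78.
So P(the gold coin in box 3 | the host opened box 2) = (1/39) / (29/78) = 2/29.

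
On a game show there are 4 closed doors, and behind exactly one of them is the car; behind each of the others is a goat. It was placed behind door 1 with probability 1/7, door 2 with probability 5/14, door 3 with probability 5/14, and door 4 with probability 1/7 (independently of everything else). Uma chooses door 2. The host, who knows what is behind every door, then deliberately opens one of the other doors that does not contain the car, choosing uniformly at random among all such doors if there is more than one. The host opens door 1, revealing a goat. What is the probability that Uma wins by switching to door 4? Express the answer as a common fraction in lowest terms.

6/31

Consider each possible location of the car in turn.
If it is behind door 1 (prior 1/7): the host opened door 1, so this case is ruled out; weight (1/7)·0 = 0.
If it is behind door 2 (prior 5/14): the host has 3 equally likely choices, so probability 1/3; weight (5/14)·(1/3) = 5/42.
If it is behind door 3 (prior 5/14): the host has 2 equally likely choices, so probability 1/2; weight (5/14)·(1/2) = 5/28.
If it is behind door 4 (prior 1/7): the host has 2 equally likely choices, so probability 1/2; weight (1/7)·(1/2) = 1/14.
The weights sum to 31/84.
So P(the car behind door 4 | the host opened door 1) = (1/14) / (31/84) = 6/31.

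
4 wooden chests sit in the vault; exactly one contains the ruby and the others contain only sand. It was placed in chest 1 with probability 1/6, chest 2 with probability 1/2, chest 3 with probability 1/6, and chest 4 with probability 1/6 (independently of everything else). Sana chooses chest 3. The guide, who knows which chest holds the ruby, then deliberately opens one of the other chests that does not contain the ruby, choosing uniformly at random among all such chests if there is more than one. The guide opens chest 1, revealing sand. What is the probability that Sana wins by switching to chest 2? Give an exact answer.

9/14

Condition on the true location of the ruby.
If it is in chest 1 (prior 1/6): the guide opened chest 1, so this case is ruled out; weight (1/6)·0 = 0.
If it is in chest 2 (prior 1/2): the guide has 2 equally likely choices, so probability 1/2; weight (1/2)·(1/2) = 1/4.
If it is in chest 3 (prior 1/6): the guide has 3 equally likely choices, so probability 1/3; weight (1/6)·(1/3) = 1/18.
If it is in chest 4 (prior 1/6): the guide has 2 equally likely choices, so probability 1/2; weight (1/6)·(1/2) = 1/12.
The weights sum to 7/18.
So P(the ruby in chest 2 | the guide opened chest 1) = (1/4) / (7/18) = 9/14.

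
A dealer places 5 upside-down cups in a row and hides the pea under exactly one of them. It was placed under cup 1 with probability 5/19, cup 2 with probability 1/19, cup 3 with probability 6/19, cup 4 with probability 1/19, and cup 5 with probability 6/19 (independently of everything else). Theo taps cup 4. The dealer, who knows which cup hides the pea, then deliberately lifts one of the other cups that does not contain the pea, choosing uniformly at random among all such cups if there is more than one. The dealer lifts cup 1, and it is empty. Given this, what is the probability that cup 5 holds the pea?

24/55

Condition on the true location of the pea.
If it is under cup 1 (prior 5/19): the dealer opened cup 1, so this case is ruled out; weight (5/19)·0 = 0.
If it is under cup 2 (prior 1/19): the dealer has 3 equally likely choices, so probability 1/3; weight (1/19)·(1/3) = 1/57.
If it is under either of cups 3 and 5 (prior 6/19 each): the dealer has 3 equally likely choices, so probability 1/3; weight (6/19)·(1/3) = 2/19 each.
If it is under cup 4 (prior 1/19): the dealer has 4 equally likely choices, so probability 1/4; weight (1/19)·(1/4) = 1/76.
The weights sum to 55/228.
So P(the pea under cup 5 | the dealer opened cup 1) = (2/19) / (55/228) = 24/55.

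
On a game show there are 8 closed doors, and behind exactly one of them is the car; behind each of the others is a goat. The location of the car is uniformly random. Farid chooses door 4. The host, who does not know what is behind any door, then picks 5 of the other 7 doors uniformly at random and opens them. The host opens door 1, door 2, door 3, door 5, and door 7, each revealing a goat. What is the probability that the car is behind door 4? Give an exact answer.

1/3

Because the host chose which doors to open without knowing where the car is, the choice is independent of the prize location. Learning that none of the 5 opened doors holds the car simply rules out those 5 locations and leaves the remaining 3 doors still equally likely by symmetry.
So P(the car behind door 4) = 1/3.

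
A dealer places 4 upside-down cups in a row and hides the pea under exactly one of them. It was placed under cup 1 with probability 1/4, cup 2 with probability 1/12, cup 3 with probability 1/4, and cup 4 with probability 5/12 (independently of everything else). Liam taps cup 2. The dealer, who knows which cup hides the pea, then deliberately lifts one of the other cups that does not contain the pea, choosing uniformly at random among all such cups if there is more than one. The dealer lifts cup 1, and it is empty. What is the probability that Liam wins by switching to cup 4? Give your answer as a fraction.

15/26

Apply Bayes' rule, conditioning on where the pea actually is.
If it is under cup 1 (prior 1/4): the dealer opened cup 1, so this case is ruled out; weight (1/4)·0 = 0.
If it is under cup 2 (prior 1/12): the dealer has 3 equally likely choices, so probability 1/3; weight (1/12)·(1/3) = 1/36.
If it is under cup 3 (prior 1/4): the dealer has 2 equally likely choices, so probability 1/2; weight (1/4)·(1/2) = 1/8.
If it is under cup 4 (prior 5/12): the dealer has 2 equally likely choices, so probability 1/2; weight (5/12)·(1/2) = 5/24.
The weights sum to 13/36.
So P(the pea under cup 4 | the dealer opened cup 1) = (5/24) / (13/36) = 15/26.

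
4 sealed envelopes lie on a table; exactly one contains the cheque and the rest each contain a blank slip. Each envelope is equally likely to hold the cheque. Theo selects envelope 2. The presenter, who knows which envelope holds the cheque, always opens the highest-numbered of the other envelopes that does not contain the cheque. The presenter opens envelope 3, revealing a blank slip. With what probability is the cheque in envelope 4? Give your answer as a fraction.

Condition on the true location of the cheque.
If it is in either of envelopes 1 and 2 (prior 1/4 each): the presenter would have opened envelope 4 instead, probability 0; weight (1/4)·0 = 0 each.
If it is in envelope 3 (prior 1/4): the presenter opened envelope 3, so this case is ruled out; weight (1/4)·0 = 0.
If it is in envelope 4 (prior 1/4): envelope 3 is the highest-numbered option available, probability 1; weight (1/4)·1 = 1/4.
The weights sum to 1/4.
So P(the cheque in envelope 4 | the presenter opened envelope 3) = (1/4) / (1/4) = 1.

1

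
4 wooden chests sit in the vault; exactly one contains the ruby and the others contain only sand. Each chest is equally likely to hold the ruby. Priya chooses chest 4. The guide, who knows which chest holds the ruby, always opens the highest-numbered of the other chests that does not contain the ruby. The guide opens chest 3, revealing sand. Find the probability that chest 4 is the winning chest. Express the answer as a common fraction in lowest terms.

1/3

Condition on the true location of the ruby.
If it is in any of chests 1, 2, and 4 (prior 1/4 each): chest 3 is the highest-numbered option available, probability 1; weight (1/4)·1 = 1/4 each.
If it is in chest 3 (prior 1/4): the guide opened chest 3, so this case is ruled out; weight (1/4)·0 = 0.
The weights sum to 3/4.
So P(the ruby in chest 4 | the guide opened chest 3) = (1/4) / (3/4) = 1/3.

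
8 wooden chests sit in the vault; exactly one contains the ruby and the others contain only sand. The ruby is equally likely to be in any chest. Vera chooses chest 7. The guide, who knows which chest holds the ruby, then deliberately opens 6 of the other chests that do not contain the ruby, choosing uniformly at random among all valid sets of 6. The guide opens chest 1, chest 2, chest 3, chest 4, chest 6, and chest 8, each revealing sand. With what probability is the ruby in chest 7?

1/8

Condition on the true location of the ruby.
If it is in any of chests 1, 2, 3, 4, 6, and 8 (prior 1/8 each): that chest was opened and seen not to hold the prize — ruled out; weight (1/8)·0 = 0 each.
If it is in chest 5 (prior 1/8): the guide has no choice, probability 1; weight (1/8)·1 = 1/8.
If it is in chest 7 (prior 1/8): the guide has 7 equally likely choices, so probability 1/7; weight (1/8)·(1/7) = 1/56.
The weights sum to 1/7.
So P(the ruby in chest 7 | the guide opened chest 1, chest 2, chest 3, chest 4, chest 6, and chest 8) = (1/56) / (1/7) = 1/8.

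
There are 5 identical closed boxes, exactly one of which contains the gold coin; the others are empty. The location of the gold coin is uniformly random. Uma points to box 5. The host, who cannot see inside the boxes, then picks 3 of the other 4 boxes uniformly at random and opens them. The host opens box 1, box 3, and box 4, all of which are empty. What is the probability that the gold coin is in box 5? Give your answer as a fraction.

1/2

Because the host chose which boxes to open without knowing where the gold coin is, the choice is independent of the prize location. Learning that none of the 3 opened boxes holds the gold coin simply rules out those 3 locations and leaves the remaining 2 boxes still equally likely by symmetry.
So P(the gold coin in box 5) = 1/2.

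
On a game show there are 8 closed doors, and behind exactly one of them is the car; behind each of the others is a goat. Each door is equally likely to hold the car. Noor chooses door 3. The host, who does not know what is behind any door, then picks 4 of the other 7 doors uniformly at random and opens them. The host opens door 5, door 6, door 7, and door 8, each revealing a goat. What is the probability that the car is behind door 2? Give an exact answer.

1/4

Because the host chose which doors to open without knowing where the car is, the choice is independent of the prize location. Learning that none of the 4 opened doors holds the car simply rules out those 4 locations and leaves the remaining 4 doors still equally likely by symmetry.
So P(the car behind door 2) = 1/4.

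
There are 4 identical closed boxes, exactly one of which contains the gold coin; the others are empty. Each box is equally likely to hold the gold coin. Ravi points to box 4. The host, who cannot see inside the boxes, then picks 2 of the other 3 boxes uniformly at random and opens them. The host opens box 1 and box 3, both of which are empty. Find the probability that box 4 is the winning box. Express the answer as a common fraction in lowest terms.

1/2

Because the host chose which boxes to open without knowing where the gold coin is, the choice is independent of the prize location. Learning that none of the 2 opened boxes holds the gold coin simply rules out those 2 locations and leaves the remaining 2 boxes still equally likely by symmetry.
So P(the gold coin in box 4) = 1/2.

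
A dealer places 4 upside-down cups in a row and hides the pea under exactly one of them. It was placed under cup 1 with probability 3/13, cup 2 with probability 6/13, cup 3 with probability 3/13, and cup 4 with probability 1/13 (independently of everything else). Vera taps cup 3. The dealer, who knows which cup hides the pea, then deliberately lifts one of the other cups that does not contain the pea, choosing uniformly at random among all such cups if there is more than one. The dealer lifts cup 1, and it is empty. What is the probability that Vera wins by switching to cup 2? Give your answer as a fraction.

Apply Bayes' rule, conditioning on where the pea actually is.
If it is under cup 1 (prior 3/13): the dealer opened cup 1, so this case is ruled out; weight (3/13)·0 = 0.
If it is under cup 2 (prior 6/13): the dealer has 2 equally likely choices, so probability 1/2; weight (6/13)·(1/2) = 3/13.
If it is under cup 3 (prior 3/13): the dealer has 3 equally likely choices, so probability 1/3; weight (3/13)·(1/3) = 1/13.
If it is under cup 4 (prior 1/13): the dealer has 2 equally likely choices, so probability 1/2; weight (1/13)·(1/2) = 1/26.
The weights sum to 9/26.
So P(the pea under cup 2 | the dealer opened cup 1) = (3/13) / (9/26) = 2/3.

2/3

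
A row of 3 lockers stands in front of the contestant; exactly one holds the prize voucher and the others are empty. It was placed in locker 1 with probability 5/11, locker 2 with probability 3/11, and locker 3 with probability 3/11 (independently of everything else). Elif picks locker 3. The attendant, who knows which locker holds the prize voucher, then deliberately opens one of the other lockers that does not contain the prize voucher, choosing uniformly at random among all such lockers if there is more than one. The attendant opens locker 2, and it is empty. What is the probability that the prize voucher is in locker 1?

Condition on the true location of the prize voucher.
If it is in locker 1 (prior 5/11): the attendant has no choice, probability 1; weight (5/11)·1 = 5/11.
If it is in locker 2 (prior 3/11): the attendant opened locker 2, so this case is ruled out; weight (3/11)·0 = 0.
If it is in locker 3 (prior 3/11): the attendant has 2 equally likely choices, so probability 1/2; weight (3/11)·(1/2) = 3/22.
The weights sum to 13/22.
So P(the prize voucher in locker 1 | the attendant opened locker 2) = (5/11) / (13/22) = 10/13.

10/13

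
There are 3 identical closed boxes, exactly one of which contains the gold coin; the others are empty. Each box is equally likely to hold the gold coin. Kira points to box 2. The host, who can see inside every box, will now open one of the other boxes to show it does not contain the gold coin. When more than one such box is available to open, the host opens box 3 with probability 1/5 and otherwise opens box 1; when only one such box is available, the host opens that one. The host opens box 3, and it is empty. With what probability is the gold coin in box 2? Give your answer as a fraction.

1/6

Condition on the true location of the gold coin.
If it is in box 1 (prior 1/3): only box 3 is available, probability 1; weight (1/3)·1 = 1/3.
If it is in box 2 (prior 1/3): box 3 is available, opened with probability 1/5; weight (1/3)·(1/5) = 1/15.
If it is in box 3 (prior 1/3): the host opened box 3, so this case is ruled out; weight (1/3)·0 = 0.
The weights sum to 2/5.
So P(the gold coin in box 2 | the host opened box 3) = (1/15) / (2/5) = 1/6.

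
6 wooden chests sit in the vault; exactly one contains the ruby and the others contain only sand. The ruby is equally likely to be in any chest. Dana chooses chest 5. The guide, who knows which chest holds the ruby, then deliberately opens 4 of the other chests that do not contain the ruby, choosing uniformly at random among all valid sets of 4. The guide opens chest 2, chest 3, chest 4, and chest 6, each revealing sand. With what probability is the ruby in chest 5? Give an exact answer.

Consider each possible location of the ruby in turn.
If it is in chest 1 (prior 1/6): the guide has no choice, probability 1; weight (1/6)·1 = 1/6.
If it is in any of chests 2, 3, 4, and 6 (prior 1/6 each): that chest was opened and seen not to hold the prize — ruled out; weight (1/6)·0 = 0 each.
If it is in chest 5 (prior 1/6): the guide has 5 equally likely choices, so probability 1/5; weight (1/6)·(1/5) = 1/30.
The weights sum to 1/5.
So P(the ruby in chest 5 | the guide opened chest 2, chest 3, chest 4, and chest 6) = (1/30) / (1/5) = 1/6.

1/6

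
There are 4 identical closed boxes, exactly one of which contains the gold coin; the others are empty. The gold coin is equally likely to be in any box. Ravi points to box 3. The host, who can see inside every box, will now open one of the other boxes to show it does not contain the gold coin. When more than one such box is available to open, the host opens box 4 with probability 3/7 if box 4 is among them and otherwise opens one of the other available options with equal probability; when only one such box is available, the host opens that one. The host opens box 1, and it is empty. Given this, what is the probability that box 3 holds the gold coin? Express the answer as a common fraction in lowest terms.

4/19

Consider each possible location of the gold coin in turn.
If it is in box 1 (prior 1/4): the host opened box 1, so this case is ruled out; weight (1/4)·0 = 0.
If it is in box 2 (prior 1/4): box 4 is available but not opened, probability 4/7; weight (1/4)·(4/7) = 1/7.
If it is in box 3 (prior 1/4): box 4 is available but not opened; box 1 gets probability (1 − 3/7)/2 = 2/7; weight (1/4)·(2/7) = 1/14.
If it is in box 4 (prior 1/4): box 4 holds the prize so is unavailable; the host chooses uniformly among the 2 others, probability 1/2; weight (1/4)·(1/2) = 1/8.
The weights sum to 19/56.
So P(the gold coin in box 3 | the host opened box 1) = (1/14) / (19/56) = 4/19.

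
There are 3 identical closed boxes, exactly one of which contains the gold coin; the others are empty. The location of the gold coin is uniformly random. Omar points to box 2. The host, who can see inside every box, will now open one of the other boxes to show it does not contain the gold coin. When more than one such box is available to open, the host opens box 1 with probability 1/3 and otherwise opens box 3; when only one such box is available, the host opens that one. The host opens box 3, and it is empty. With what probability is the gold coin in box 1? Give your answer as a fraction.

Apply Bayes' rule, conditioning on where the gold coin actually is.
If it is in box 1 (prior 1/3): only box 3 is available, probability 1; weight (1/3)·1 = 1/3.
If it is in box 2 (prior 1/3): box 1 is available but not opened, probability 2/3; weight (1/3)·(2/3) = 2/9.
If it is in box 3 (prior 1/3): the host opened box 3, so this case is ruled out; weight (1/3)·0 = 0.
The weights sum to 5/9.
So P(the gold coin in box 1 | the host opened box 3) = (1/3) / (5/9) = 3/5.

3/5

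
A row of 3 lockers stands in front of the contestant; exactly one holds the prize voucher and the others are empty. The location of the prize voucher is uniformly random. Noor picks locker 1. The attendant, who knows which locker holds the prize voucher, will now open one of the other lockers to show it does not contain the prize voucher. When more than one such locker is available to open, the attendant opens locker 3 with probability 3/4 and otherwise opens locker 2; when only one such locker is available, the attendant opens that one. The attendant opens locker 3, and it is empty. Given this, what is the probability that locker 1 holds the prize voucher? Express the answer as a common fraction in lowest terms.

Consider each possible location of the prize voucher in turn.
If it is in locker 1 (prior 1/3): locker 3 is available, opened with probability 3/4; weight (1/3)·(3/4) = 1/4.
If it is in locker 2 (prior 1/3): only locker 3 is available, probability 1; weight (1/3)·1 = 1/3.
If it is in locker 3 (prior 1/3): the attendant opened locker 3, so this case is ruled out; weight (1/3)·0 = 0.
The weights sum to 7/12.
So P(the prize voucher in locker 1 | the attendant opened locker 3) = (1/4) / (7/12) = 3/7.

3/7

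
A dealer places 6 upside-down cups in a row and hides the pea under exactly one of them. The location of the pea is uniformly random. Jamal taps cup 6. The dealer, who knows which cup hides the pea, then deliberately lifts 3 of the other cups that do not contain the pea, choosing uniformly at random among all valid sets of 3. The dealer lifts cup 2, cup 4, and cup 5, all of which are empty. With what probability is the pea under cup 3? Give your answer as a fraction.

Consider each possible location of the pea in turn.
If it is under either of cups 1 and 3 (prior 1/6 each): the dealer has 4 equally likely choices, so probability 1/4; weight (1/6)·(1/4) = 1/24 each.
If it is under any of cups 2, 4, and 5 (prior 1/6 each): that cup was opened and seen not to hold the prize — ruled out; weight (1/6)·0 = 0 each.
If it is under cup 6 (prior 1/6): the dealer has 10 equally likely choices, so probability 1/10; weight (1/6)·(1/10) = 1/60.
The weights sum to 1/10.
So P(the pea under cup 3 | the dealer opened cup 2, cup 4, and cup 5) = (1/24) / (1/10) = 5/12.

5/12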